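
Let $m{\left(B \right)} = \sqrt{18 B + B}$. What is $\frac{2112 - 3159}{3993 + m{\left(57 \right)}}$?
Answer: $- \frac{1393557}{5314322} + \frac{6631 \sqrt{3}}{5314322} \approx -0.26007$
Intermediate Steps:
$m{\left(B \right)} = \sqrt{19} \sqrt{B}$ ($m{\left(B \right)} = \sqrt{19 B} = \sqrt{19} \sqrt{B}$)
$\frac{2112 - 3159}{3993 + m{\left(57 \right)}} = \frac{2112 - 3159}{3993 + \sqrt{19} \sqrt{57}} = - \frac{1047}{3993 + 19 \sqrt{3}}$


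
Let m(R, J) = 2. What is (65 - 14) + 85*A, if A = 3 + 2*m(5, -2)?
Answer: 646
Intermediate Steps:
A = 7 (A = 3 + 2*2 = 3 + 4 = 7)
(65 - 14) + 85*A = (65 - 14) + 85*7 = 51 + 595 = 646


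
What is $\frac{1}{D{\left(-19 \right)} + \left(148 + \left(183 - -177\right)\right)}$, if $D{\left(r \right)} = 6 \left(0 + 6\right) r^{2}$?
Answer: $\frac{1}{13504} \approx 7.4052 \cdot 10^{-5}$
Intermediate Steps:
$D{\left(r \right)} = 36 r^{2}$ ($D{\left(r \right)} = 6 \cdot 6 r^{2} = 36 r^{2}$)
$\frac{1}{D{\left(-19 \right)} + \left(148 + \left(183 - -177\right)\right)} = \frac{1}{36 \left(-19\right)^{2} + \left(148 + \left(183 - -177\right)\right)} = \frac{1}{36 \cdot 361 + \left(148 + \left(183 + 177\right)\right)} = \frac{1}{12996 + \left(148 + 360\right)} = \frac{1}{12996 + 508} = \frac{1}{13504}$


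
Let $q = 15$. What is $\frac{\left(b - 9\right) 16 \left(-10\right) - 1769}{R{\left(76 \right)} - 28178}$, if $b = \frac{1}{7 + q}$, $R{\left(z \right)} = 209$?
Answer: $\frac{1233}{102553} \approx 0.012023$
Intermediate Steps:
$b = \frac{1}{22}$ ($b = \frac{1}{7 + 15} = \frac{1}{22} \approx 0.045455$)
$\frac{\left(b - 9\right) 16 \left(-10\right) - 1769}{R{\left(76 \right)} - 28178} = \frac{\left(\frac{1}{22} - 9\right) 16 \left(-10\right) - 1769}{209 - 28178} = \frac{\left(\frac{1}{22} - 9\right) 16 \left(-10\right) - 1769}{-27969} = \left(\left(- \frac{197}{22}\right) 16 \left(-10\right) - 1769\right) \left(- \frac{1}{27969}\right) = \left(\left(- \frac{1576}{11}\right) \left(-10\right) - 1769\right) \left(- \frac{1}{27969}\right) = \left(\frac{15760}{11} - 1769\right) \left(- \frac{1}{27969}\right) = \left(- \frac{3699}{11}\right) \left(- \frac{1}{27969}\right) = \frac{1233}{102553}$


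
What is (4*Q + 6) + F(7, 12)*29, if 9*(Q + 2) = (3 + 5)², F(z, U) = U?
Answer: 3370/9 ≈ 374.44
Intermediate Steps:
Q = 46/9 (Q = -2 + (3 + 5)²/9 = -2 + (⅑)*8² = -2 + (⅑)*64 = -2 + 64/9 = 46/9 ≈ 5.1111)
(4*Q + 6) + F(7, 12)*29 = (4*(46/9) + 6) + 12*29 = (184/9 + 6) + 348 = 238/9 + 348 = 3370/9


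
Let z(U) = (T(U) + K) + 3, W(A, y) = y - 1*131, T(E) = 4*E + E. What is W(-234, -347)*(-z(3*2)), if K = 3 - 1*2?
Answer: 16252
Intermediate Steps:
T(E) = 5*E
K = 1 (K = 3 - 2 = 1)
W(A, y) = -131 + y (W(A, y) = y - 131 = -131 + y)
z(U) = 4 + 5*U (z(U) = (5*U + 1) + 3 = (1 + 5*U) + 3 = 4 + 5*U)
W(-234, -347)*(-z(3*2)) = (-131 - 347)*(-(4 + 5*(3*2))) = -(-478)*(4 + 5*6) = -(-478)*(4 + 30) = -(-478)*34 = -478*(-34) = 16252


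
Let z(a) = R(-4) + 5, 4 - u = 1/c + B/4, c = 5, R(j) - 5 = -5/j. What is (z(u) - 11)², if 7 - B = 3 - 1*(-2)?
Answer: 1/16 ≈ 0.062500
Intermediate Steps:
R(j) = 5 - 5/j
B = 2 (B = 7 - (3 - 1*(-2)) = 7 - (3 + 2) = 7 - 1*5 = 7 - 5 = 2)
u = 33/10 (u = 4 - (1/5 + 2/4) = 4 - (1*(⅕) + 2*(¼)) = 4 - (⅕ + ½) = 4 - 1*7/10 = 4 - 7/10 = 33/10 ≈ 3.3000)
z(a) = 45/4 (z(a) = (5 - 5/(-4)) + 5 = (5 - 5*(-¼)) + 5 = (5 + 5/4) + 5 = 25/4 + 5 = 45/4)
(z(u) - 11)² = (45/4 - 11)² = (¼)² = 1/16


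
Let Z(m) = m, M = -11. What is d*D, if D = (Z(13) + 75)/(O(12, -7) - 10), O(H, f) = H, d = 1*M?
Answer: -484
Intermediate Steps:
d = -11 (d = 1*(-11) = -11)
D = 44 (D = (13 + 75)/(12 - 10) = 88/2 = 88*(½) = 44)
d*D = -11*44 = -484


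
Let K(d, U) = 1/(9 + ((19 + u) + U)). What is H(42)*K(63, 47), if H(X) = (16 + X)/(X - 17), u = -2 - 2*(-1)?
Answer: 58/1875 ≈ 0.030933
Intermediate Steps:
u = 0 (u = -2 + 2 = 0)
K(d, U) = 1/(28 + U) (K(d, U) = 1/(9 + ((19 + 0) + U)) = 1/(9 + (19 + U)) = 1/(28 + U))
H(X) = (16 + X)/(-17 + X)
H(42)*K(63, 47) = ((16 + 42)/(-17 + 42))/(28 + 47) = (58/25)/75 = ((1/25)*58)*(1/75) = (58/25)*(1/75) = 58/1875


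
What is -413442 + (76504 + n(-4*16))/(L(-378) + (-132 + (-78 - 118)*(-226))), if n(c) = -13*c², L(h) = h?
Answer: -9051474078/21893 ≈ -4.1344e+5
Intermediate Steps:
-413442 + (76504 + n(-4*16))/(L(-378) + (-132 + (-78 - 118)*(-226))) = -413442 + (76504 - 13*(-4*16)²)/(-378 + (-132 + (-78 - 118)*(-226))) = -413442 + (76504 - 13*(-64)²)/(-378 + (-132 - 196*(-226))) = -413442 + (76504 - 13*4096)/(-378 + (-132 + 44296)) = -413442 + (76504 - 53248)/(-378 + 44164) = -413442 + 23256/43786 = -413442 + 23256*(1/43786) = -413442 + 11628/21893 = -9051474078/21893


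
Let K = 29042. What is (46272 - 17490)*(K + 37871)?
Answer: 1925889966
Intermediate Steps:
(46272 - 17490)*(K + 37871) = (46272 - 17490)*(29042 + 37871) = 28782*66913 = 1925889966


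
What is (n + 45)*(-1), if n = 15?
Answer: -60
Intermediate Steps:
(n + 45)*(-1) = (15 + 45)*(-1) = 60*(-1) = -60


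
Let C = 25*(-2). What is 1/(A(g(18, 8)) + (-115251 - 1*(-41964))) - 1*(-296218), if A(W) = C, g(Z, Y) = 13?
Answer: 21723739465/73337 ≈ 2.9622e+5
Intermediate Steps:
C = -50
A(W) = -50
1/(A(g(18, 8)) + (-115251 - 1*(-41964))) - 1*(-296218) = 1/(-50 + (-115251 - 1*(-41964))) - 1*(-296218) = 1/(-50 + (-115251 + 41964)) + 296218 = 1/(-50 - 73287) + 296218 = 1/(-73337) + 296218 = -1/73337 + 296218 = 21723739465/73337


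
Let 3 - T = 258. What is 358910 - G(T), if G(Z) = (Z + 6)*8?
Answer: 360902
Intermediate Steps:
T = -255 (T = 3 - 1*258 = 3 - 258 = -255)
G(Z) = 48 + 8*Z (G(Z) = (6 + Z)*8 = 48 + 8*Z)
358910 - G(T) = 358910 - (48 + 8*(-255)) = 358910 - (48 - 2040) = 358910 - 1*(-1992) = 358910 + 1992 = 360902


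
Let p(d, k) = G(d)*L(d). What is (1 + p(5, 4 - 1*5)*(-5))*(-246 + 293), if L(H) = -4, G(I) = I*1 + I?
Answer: 9447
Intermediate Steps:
G(I) = 2*I (G(I) = I + I = 2*I)
p(d, k) = -8*d (p(d, k) = (2*d)*(-4) = -8*d)
(1 + p(5, 4 - 1*5)*(-5))*(-246 + 293) = (1 - 8*5*(-5))*(-246 + 293) = (1 - 40*(-5))*47 = (1 + 200)*47 = 201*47 = 9447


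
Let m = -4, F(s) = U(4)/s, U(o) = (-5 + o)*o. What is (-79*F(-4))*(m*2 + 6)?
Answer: 158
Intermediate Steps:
U(o) = o*(-5 + o)
F(s) = -4/s (F(s) = (4*(-5 + 4))/s = (4*(-1))/s = -4/s)
(-79*F(-4))*(m*2 + 6) = (-(-316)/(-4))*(-4*2 + 6) = (-(-316)*(-1)/4)*(-8 + 6) = -79*1*(-2) = -79*(-2) = 158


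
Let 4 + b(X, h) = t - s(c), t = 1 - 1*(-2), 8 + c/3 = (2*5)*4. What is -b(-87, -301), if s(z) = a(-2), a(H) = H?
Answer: -1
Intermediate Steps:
c = 96 (c = -24 + 3*((2*5)*4) = -24 + 3*(10*4) = -24 + 3*40 = -24 + 120 = 96)
s(z) = -2
t = 3 (t = 1 + 2 = 3)
b(X, h) = 1 (b(X, h) = -4 + (3 - 1*(-2)) = -4 + (3 + 2) = -4 + 5 = 1)
-b(-87, -301) = -1*1 = -1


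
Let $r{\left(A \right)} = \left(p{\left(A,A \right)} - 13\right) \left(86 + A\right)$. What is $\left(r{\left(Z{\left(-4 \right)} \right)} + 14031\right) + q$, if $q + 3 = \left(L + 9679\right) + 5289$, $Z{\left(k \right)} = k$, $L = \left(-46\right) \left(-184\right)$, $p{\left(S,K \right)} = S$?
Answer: $36066$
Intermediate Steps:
$L = 8464$
$q = 23429$ ($q = -3 + \left(\left(8464 + 9679\right) + 5289\right) = -3 + \left(18143 + 5289\right) = -3 + 23432 = 23429$)
$r{\left(A \right)} = \left(-13 + A\right) \left(86 + A\right)$ ($r{\left(A \right)} = \left(A - 13\right) \left(86 + A\right) = \left(-13 + A\right) \left(86 + A\right)$)
$\left(r{\left(Z{\left(-4 \right)} \right)} + 14031\right) + q = \left(\left(-1118 + \left(-4\right)^{2} + 73 \left(-4\right)\right) + 14031\right) + 23429 = \left(\left(-1118 + 16 - 292\right) + 14031\right) + 23429 = \left(-1394 + 14031\right) + 23429 = 12637 + 23429 = 36066$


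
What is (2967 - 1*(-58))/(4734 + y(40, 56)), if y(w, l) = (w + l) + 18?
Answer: 3025/4848 ≈ 0.62397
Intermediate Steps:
y(w, l) = 18 + l + w (y(w, l) = (l + w) + 18 = 18 + l + w)
(2967 - 1*(-58))/(4734 + y(40, 56)) = (2967 - 1*(-58))/(4734 + (18 + 56 + 40)) = (2967 + 58)/(4734 + 114) = 3025/4848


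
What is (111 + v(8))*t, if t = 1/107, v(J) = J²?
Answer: 175/107 ≈ 1.6355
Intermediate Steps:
t = 1/107 ≈ 0.0093458
(111 + v(8))*t = (111 + 8²)*(1/107) = (111 + 64)*(1/107) = 175*(1/107) = 175/107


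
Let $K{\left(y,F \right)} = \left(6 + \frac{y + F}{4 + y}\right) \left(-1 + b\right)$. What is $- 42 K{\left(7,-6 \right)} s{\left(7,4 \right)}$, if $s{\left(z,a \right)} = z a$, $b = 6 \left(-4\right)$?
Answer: $\frac{1969800}{11} \approx 1.7907 \cdot 10^{5}$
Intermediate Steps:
$b = -24$
$s{\left(z,a \right)} = a z$
$K{\left(y,F \right)} = -150 - \frac{25 \left(F + y\right)}{4 + y}$ ($K{\left(y,F \right)} = \left(6 + \frac{y + F}{4 + y}\right) \left(-1 - 24\right) = \left(6 + \frac{F + y}{4 + y}\right) \left(-25\right) = -150 - \frac{25 \left(F + y\right)}{4 + y}$)
$- 42 K{\left(7,-6 \right)} s{\left(7,4 \right)} = - 42 \frac{25 \left(-24 - -6 - 49\right)}{4 + 7} \cdot 4 \cdot 7 = - 42 \frac{25 \left(-24 + 6 - 49\right)}{11} \cdot 28 = - 42 \cdot 25 \cdot \frac{1}{11} \left(-67\right) 28 = \left(-42\right) \left(- \frac{1675}{11}\right) 28 = \frac{70350}{11} \cdot 28 = \frac{1969800}{11}$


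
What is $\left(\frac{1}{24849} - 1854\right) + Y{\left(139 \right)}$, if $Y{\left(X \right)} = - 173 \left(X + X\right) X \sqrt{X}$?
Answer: $- \frac{46070045}{24849} - 6685066 \sqrt{139} \approx -7.8818 \cdot 10^{7}$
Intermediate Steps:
$Y{\left(X \right)} = - 346 X^{\frac{5}{2}}$ ($Y{\left(X \right)} = - 173 \cdot 2 X X \sqrt{X} = - 346 X X \sqrt{X} = - 346 X^{2} \sqrt{X} = - 346 X^{\frac{5}{2}}$)
$\left(\frac{1}{24849} - 1854\right) + Y{\left(139 \right)} = \left(\frac{1}{24849} - 1854\right) - 346 \cdot 139^{\frac{5}{2}} = \left(\frac{1}{24849} - 1854\right) - 346 \cdot 19321 \sqrt{139} = - \frac{46070045}{24849} - 6685066 \sqrt{139}$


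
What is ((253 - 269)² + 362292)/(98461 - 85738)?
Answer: 362548/12723 ≈ 28.495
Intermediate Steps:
((253 - 269)² + 362292)/(98461 - 85738) = ((-16)² + 362292)/12723 = (256 + 362292)*(1/12723) = 362548*(1/12723) = 362548/12723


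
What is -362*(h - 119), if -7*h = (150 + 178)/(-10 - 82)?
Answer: 6905874/161 ≈ 42894.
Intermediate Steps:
h = 82/161 (h = -(150 + 178)/(7*(-10 - 82)) = -328/(7*(-92)) = -328*(-1)/(7*92) = -⅐*(-82/23) = 82/161 ≈ 0.50932)
-362*(h - 119) = -362*(82/161 - 119) = -362*(-19077/161) = 6905874/161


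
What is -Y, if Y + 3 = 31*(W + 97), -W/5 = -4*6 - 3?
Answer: -7189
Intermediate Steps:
W = 135 (W = -5*(-4*6 - 3) = -5*(-24 - 3) = -5*(-27) = 135)
Y = 7189 (Y = -3 + 31*(135 + 97) = -3 + 31*232 = -3 + 7192 = 7189)
-Y = -1*7189 = -7189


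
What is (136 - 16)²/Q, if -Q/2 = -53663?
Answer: 7200/53663 ≈ 0.13417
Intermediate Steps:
Q = 107326 (Q = -2*(-53663) = 107326)
(136 - 16)²/Q = (136 - 16)²/107326 = 120²*(1/107326) = 14400*(1/107326) = 7200/53663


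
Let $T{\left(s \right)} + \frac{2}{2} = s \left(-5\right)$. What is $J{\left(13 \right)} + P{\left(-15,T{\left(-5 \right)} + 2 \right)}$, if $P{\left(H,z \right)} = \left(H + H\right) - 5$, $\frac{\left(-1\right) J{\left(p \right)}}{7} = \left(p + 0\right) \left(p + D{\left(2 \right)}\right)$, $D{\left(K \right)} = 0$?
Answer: $-1218$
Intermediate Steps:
$J{\left(p \right)} = - 7 p^{2}$ ($J{\left(p \right)} = - 7 \left(p + 0\right) \left(p + 0\right) = - 7 p p = - 7 p^{2}$)
$T{\left(s \right)} = -1 - 5 s$ ($T{\left(s \right)} = -1 + s \left(-5\right) = -1 - 5 s$)
$P{\left(H,z \right)} = -5 + 2 H$ ($P{\left(H,z \right)} = 2 H - 5 = -5 + 2 H$)
$J{\left(13 \right)} + P{\left(-15,T{\left(-5 \right)} + 2 \right)} = - 7 \cdot 13^{2} + \left(-5 + 2 \left(-15\right)\right) = \left(-7\right) 169 - 35 = -1183 - 35 = -1218$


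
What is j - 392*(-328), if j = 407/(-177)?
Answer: 22757545/177 ≈ 1.2857e+5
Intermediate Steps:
j = -407/177 (j = 407*(-1/177) = -407/177 ≈ -2.2994)
j - 392*(-328) = -407/177 - 392*(-328) = -407/177 + 128576 = 22757545/177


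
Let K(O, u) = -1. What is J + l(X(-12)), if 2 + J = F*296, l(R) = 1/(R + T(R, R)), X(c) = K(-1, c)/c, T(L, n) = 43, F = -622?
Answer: -95186926/517 ≈ -1.8411e+5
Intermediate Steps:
X(c) = -1/c
l(R) = 1/(43 + R) (l(R) = 1/(R + 43) = 1/(43 + R))
J = -184114 (J = -2 - 622*296 = -2 - 184112 = -184114)
J + l(X(-12)) = -184114 + 1/(43 - 1/(-12)) = -184114 + 1/(43 - 1*(-1/12)) = -184114 + 1/(43 + 1/12) = -184114 + 1/(517/12) = -184114 + 12/517 = -95186926/517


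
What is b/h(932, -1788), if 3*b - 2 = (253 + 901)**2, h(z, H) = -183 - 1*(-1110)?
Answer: 443906/927 ≈ 478.86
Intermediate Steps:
h(z, H) = 927 (h(z, H) = -183 + 1110 = 927)
b = 443906 (b = 2/3 + (253 + 901)**2/3 = 2/3 + (1/3)*1154**2 = 2/3 + (1/3)*1331716 = 2/3 + 1331716/3 = 443906)
b/h(932, -1788) = 443906/927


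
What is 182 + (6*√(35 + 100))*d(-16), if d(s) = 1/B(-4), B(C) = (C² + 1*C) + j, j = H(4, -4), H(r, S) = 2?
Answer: 182 + 9*√15/7 ≈ 186.98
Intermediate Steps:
j = 2
B(C) = 2 + C + C² (B(C) = (C² + 1*C) + 2 = (C² + C) + 2 = (C + C²) + 2 = 2 + C + C²)
d(s) = 1/14 (d(s) = 1/(2 - 4 + (-4)²) = 1/(2 - 4 + 16) = 1/14)
182 + (6*√(35 + 100))*d(-16) = 182 + (6*√(35 + 100))*(1/14) = 182 + (6*√135)*(1/14) = 182 + (6*(3*√15))*(1/14) = 182 + (18*√15)*(1/14) = 182 + 9*√15/7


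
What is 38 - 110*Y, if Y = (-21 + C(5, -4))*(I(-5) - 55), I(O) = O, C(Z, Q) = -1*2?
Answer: -151762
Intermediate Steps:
C(Z, Q) = -2
Y = 1380 (Y = (-21 - 2)*(-5 - 55) = -23*(-60) = 1380)
38 - 110*Y = 38 - 110*1380 = 38 - 151800 = -151762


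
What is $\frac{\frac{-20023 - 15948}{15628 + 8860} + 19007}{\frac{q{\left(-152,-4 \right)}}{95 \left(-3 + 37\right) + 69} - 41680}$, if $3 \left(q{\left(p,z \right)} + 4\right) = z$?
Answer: $- \frac{4606137483165}{10101470828288} \approx -0.45599$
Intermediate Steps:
$q{\left(p,z \right)} = -4 + \frac{z}{3}$
$\frac{\frac{-20023 - 15948}{15628 + 8860} + 19007}{\frac{q{\left(-152,-4 \right)}}{95 \left(-3 + 37\right) + 69} - 41680} = \frac{\frac{-20023 - 15948}{15628 + 8860} + 19007}{\frac{-4 + \frac{1}{3} \left(-4\right)}{95 \left(-3 + 37\right) + 69} - 41680} = \frac{\frac{-20023 - 15948}{24488} + 19007}{\frac{-4 - \frac{4}{3}}{95 \cdot 34 + 69} - 41680} = \frac{\left(-20023 - 15948\right) \frac{1}{24488} + 19007}{- \frac{16}{3 \left(3230 + 69\right)} - 41680} = \frac{\left(-35971\right) \frac{1}{24488} + 19007}{- \frac{16}{3 \cdot 3299} - 41680} = \frac{- \frac{35971}{24488} + 19007}{\left(- \frac{16}{3}\right) \frac{1}{3299} - 41680} = \frac{465407445}{24488 \left(- \frac{16}{9897} - 41680\right)} = \frac{465407445}{24488 \left(- \frac{412506976}{9897}\right)} = \frac{465407445}{24488} \left(- \frac{9897}{412506976}\right) = - \frac{4606137483165}{10101470828288}$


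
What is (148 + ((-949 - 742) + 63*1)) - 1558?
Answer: -3038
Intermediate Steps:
(148 + ((-949 - 742) + 63*1)) - 1558 = (148 + (-1691 + 63)) - 1558 = (148 - 1628) - 1558 = -1480 - 1558 = -3038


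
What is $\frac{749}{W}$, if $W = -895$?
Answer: $- \frac{749}{895} \approx -0.83687$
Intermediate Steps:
$\frac{749}{W} = \frac{749}{-895} = 749 \left(- \frac{1}{895}\right) = - \frac{749}{895}$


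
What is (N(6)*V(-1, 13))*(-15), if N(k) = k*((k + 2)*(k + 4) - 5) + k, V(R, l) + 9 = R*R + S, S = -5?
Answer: 88920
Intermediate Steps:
V(R, l) = -14 + R² (V(R, l) = -9 + (R*R - 5) = -9 + (R² - 5) = -9 + (-5 + R²) = -14 + R²)
N(k) = k + k*(-5 + (2 + k)*(4 + k)) (N(k) = k*((2 + k)*(4 + k) - 5) + k = k*(-5 + (2 + k)*(4 + k)) + k = k + k*(-5 + (2 + k)*(4 + k)))
(N(6)*V(-1, 13))*(-15) = ((6*(4 + 6² + 6*6))*(-14 + (-1)²))*(-15) = ((6*(4 + 36 + 36))*(-14 + 1))*(-15) = ((6*76)*(-13))*(-15) = (456*(-13))*(-15) = -5928*(-15) = 88920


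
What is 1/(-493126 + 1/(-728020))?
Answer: -728020/359005590521 ≈ -2.0279e-6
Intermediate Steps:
1/(-493126 + 1/(-728020)) = 1/(-493126 - 1/728020) = 1/(-359005590521/728020) = -728020/359005590521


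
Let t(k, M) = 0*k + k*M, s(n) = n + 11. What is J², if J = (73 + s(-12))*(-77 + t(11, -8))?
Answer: 141134400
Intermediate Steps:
s(n) = 11 + n
t(k, M) = M*k (t(k, M) = 0 + M*k = M*k)
J = -11880 (J = (73 + (11 - 12))*(-77 - 8*11) = (73 - 1)*(-77 - 88) = 72*(-165) = -11880)
J² = (-11880)² = 141134400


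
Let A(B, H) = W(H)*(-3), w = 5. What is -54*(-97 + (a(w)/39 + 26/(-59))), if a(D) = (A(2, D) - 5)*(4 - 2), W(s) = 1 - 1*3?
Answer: 4033674/767 ≈ 5259.0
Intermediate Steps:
W(s) = -2 (W(s) = 1 - 3 = -2)
A(B, H) = 6 (A(B, H) = -2*(-3) = 6)
a(D) = 2 (a(D) = (6 - 5)*(4 - 2) = 1*2 = 2)
-54*(-97 + (a(w)/39 + 26/(-59))) = -54*(-97 + (2/39 + 26/(-59))) = -54*(-97 + (2*(1/39) + 26*(-1/59))) = -54*(-97 + (2/39 - 26/59)) = -54*(-97 - 896/2301) = -54*(-224093/2301) = 4033674/767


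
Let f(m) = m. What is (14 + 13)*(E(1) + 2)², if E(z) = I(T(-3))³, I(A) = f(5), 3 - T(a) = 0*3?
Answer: 435483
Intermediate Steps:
T(a) = 3 (T(a) = 3 - 0*3 = 3 - 1*0 = 3 + 0 = 3)
I(A) = 5
E(z) = 125 (E(z) = 5³ = 125)
(14 + 13)*(E(1) + 2)² = (14 + 13)*(125 + 2)² = 27*127² = 27*16129 = 435483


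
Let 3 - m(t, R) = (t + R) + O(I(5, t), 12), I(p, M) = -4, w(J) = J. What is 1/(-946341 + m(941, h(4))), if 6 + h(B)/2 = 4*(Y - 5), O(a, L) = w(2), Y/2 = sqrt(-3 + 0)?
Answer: I/(-947229*I + 16*sqrt(3)) ≈ -1.0557e-6 + 3.0887e-11*I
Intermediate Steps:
Y = 2*I*sqrt(3) (Y = 2*sqrt(-3 + 0) = 2*sqrt(-3) = 2*(I*sqrt(3)) = 2*I*sqrt(3) ≈ 3.4641*I)
O(a, L) = 2
h(B) = -52 + 16*I*sqrt(3) (h(B) = -12 + 2*(4*(2*I*sqrt(3) - 5)) = -12 + 2*(4*(-5 + 2*I*sqrt(3))) = -12 + 2*(-20 + 8*I*sqrt(3)) = -12 + (-40 + 16*I*sqrt(3)) = -52 + 16*I*sqrt(3))
m(t, R) = 1 - R - t (m(t, R) = 3 - ((t + R) + 2) = 3 - ((R + t) + 2) = 3 - (2 + R + t) = 3 + (-2 - R - t) = 1 - R - t)
1/(-946341 + m(941, h(4))) = 1/(-946341 + (1 - (-52 + 16*I*sqrt(3)) - 1*941)) = 1/(-946341 + (1 + (52 - 16*I*sqrt(3)) - 941)) = 1/(-946341 + (-888 - 16*I*sqrt(3))) = 1/(-947229 - 16*I*sqrt(3))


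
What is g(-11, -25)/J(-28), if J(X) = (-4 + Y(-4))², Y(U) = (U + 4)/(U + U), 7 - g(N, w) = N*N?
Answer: -57/8 ≈ -7.1250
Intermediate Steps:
g(N, w) = 7 - N² (g(N, w) = 7 - N*N = 7 - N²)
Y(U) = (4 + U)/(2*U) (Y(U) = (4 + U)/((2*U)) = (4 + U)*(1/(2*U)) = (4 + U)/(2*U))
J(X) = 16 (J(X) = (-4 + (½)*(4 - 4)/(-4))² = (-4 + (½)*(-¼)*0)² = (-4 + 0)² = (-4)² = 16)
g(-11, -25)/J(-28) = (7 - 1*(-11)²)/16 = (7 - 1*121)*(1/16) = (7 - 121)*(1/16) = -114*1/16 = -57/8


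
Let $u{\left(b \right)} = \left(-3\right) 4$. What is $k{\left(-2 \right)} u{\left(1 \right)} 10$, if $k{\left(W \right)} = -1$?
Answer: $120$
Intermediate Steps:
$u{\left(b \right)} = -12$
$k{\left(-2 \right)} u{\left(1 \right)} 10 = \left(-1\right) \left(-12\right) 10 = 12 \cdot 10 = 120$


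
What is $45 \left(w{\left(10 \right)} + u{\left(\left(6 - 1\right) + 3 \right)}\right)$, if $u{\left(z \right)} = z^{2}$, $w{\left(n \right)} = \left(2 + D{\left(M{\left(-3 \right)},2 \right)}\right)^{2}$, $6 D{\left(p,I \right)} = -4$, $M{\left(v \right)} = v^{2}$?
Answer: $2960$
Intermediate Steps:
$D{\left(p,I \right)} = - \frac{2}{3}$ ($D{\left(p,I \right)} = \frac{1}{6} \left(-4\right) = - \frac{2}{3}$)
$w{\left(n \right)} = \frac{16}{9}$ ($w{\left(n \right)} = \left(2 - \frac{2}{3}\right)^{2} = \left(\frac{4}{3}\right)^{2} = \frac{16}{9}$)
$45 \left(w{\left(10 \right)} + u{\left(\left(6 - 1\right) + 3 \right)}\right) = 45 \left(\frac{16}{9} + \left(\left(6 - 1\right) + 3\right)^{2}\right) = 45 \left(\frac{16}{9} + \left(5 + 3\right)^{2}\right) = 45 \left(\frac{16}{9} + 8^{2}\right) = 45 \left(\frac{16}{9} + 64\right) = 45 \cdot \frac{592}{9} = 2960$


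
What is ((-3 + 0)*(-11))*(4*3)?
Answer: 396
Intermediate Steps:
((-3 + 0)*(-11))*(4*3) = -3*(-11)*12 = 33*12 = 396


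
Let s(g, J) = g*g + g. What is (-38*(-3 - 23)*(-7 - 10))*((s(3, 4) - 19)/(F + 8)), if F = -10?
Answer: -58786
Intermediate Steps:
s(g, J) = g + g² (s(g, J) = g² + g = g + g²)
(-38*(-3 - 23)*(-7 - 10))*((s(3, 4) - 19)/(F + 8)) = (-38*(-3 - 23)*(-7 - 10))*((3*(1 + 3) - 19)/(-10 + 8)) = (-(-988)*(-17))*((3*4 - 19)/(-2)) = (-38*442)*((12 - 19)*(-½)) = -(-117572)*(-1)/2 = -16796*7/2 = -58786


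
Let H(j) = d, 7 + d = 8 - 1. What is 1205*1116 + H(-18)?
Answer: 1344780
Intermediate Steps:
d = 0 (d = -7 + (8 - 1) = -7 + 7 = 0)
H(j) = 0
1205*1116 + H(-18) = 1205*1116 + 0 = 1344780 + 0 = 1344780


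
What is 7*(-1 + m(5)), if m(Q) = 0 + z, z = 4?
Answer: 21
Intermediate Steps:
m(Q) = 4 (m(Q) = 0 + 4 = 4)
7*(-1 + m(5)) = 7*(-1 + 4) = 7*3 = 21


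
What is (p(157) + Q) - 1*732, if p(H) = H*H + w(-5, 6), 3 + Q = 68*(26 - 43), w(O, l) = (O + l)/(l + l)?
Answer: 273097/12 ≈ 22758.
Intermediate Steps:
w(O, l) = (O + l)/(2*l) (w(O, l) = (O + l)/((2*l)) = (O + l)*(1/(2*l)) = (O + l)/(2*l))
Q = -1159 (Q = -3 + 68*(26 - 43) = -3 + 68*(-17) = -3 - 1156 = -1159)
p(H) = 1/12 + H² (p(H) = H*H + (½)*(-5 + 6)/6 = H² + (½)*(⅙)*1 = H² + 1/12 = 1/12 + H²)
(p(157) + Q) - 1*732 = ((1/12 + 157²) - 1159) - 1*732 = ((1/12 + 24649) - 1159) - 732 = (295789/12 - 1159) - 732 = 281881/12 - 732 = 273097/12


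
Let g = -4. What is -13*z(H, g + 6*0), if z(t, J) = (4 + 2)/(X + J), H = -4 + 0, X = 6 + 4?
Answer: -13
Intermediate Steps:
X = 10
H = -4
z(t, J) = 6/(10 + J) (z(t, J) = (4 + 2)/(10 + J) = 6/(10 + J))
-13*z(H, g + 6*0) = -78/(10 + (-4 + 6*0)) = -78/(10 + (-4 + 0)) = -78/(10 - 4) = -78/6 = -13*1 = -13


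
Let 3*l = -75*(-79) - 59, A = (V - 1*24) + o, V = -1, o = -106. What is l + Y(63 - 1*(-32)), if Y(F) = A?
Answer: 5473/3 ≈ 1824.3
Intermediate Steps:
A = -131 (A = (-1 - 1*24) - 106 = (-1 - 24) - 106 = -25 - 106 = -131)
l = 5866/3 (l = (-75*(-79) - 59)/3 = (5925 - 59)/3 = (1/3)*5866 = 5866/3 ≈ 1955.3)
Y(F) = -131
l + Y(63 - 1*(-32)) = 5866/3 - 131 = 5473/3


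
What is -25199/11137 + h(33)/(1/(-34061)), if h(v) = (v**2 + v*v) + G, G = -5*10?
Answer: -807229920895/11137 ≈ -7.2482e+7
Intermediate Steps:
G = -50
h(v) = -50 + 2*v**2 (h(v) = (v**2 + v*v) - 50 = (v**2 + v**2) - 50 = 2*v**2 - 50 = -50 + 2*v**2)
-25199/11137 + h(33)/(1/(-34061)) = -25199/11137 + (-50 + 2*33**2)/(1/(-34061)) = -25199*1/11137 + (-50 + 2*1089)/(-1/34061) = -25199/11137 + (-50 + 2178)*(-34061) = -25199/11137 + 2128*(-34061) = -25199/11137 - 72481808 = -807229920895/11137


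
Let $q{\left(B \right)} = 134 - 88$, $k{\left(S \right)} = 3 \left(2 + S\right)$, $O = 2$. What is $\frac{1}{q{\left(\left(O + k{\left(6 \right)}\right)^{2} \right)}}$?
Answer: $\frac{1}{46} \approx 0.021739$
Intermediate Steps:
$k{\left(S \right)} = 6 + 3 S$
$q{\left(B \right)} = 46$
$\frac{1}{q{\left(\left(O + k{\left(6 \right)}\right)^{2} \right)}} = \frac{1}{46}$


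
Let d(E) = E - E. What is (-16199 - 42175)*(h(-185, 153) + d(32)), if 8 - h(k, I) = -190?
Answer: -11558052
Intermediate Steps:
d(E) = 0
h(k, I) = 198 (h(k, I) = 8 - 1*(-190) = 8 + 190 = 198)
(-16199 - 42175)*(h(-185, 153) + d(32)) = (-16199 - 42175)*(198 + 0) = -58374*198 = -11558052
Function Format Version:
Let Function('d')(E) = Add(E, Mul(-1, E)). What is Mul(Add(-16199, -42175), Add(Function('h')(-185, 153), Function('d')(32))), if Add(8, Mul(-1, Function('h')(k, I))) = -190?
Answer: -11558052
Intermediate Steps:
Function('d')(E) = 0
Function('h')(k, I) = 198 (Function('h')(k, I) = Add(8, Mul(-1, -190)) = Add(8, 190) = 198)
Mul(Add(-16199, -42175), Add(Function('h')(-185, 153), Function('d')(32))) = Mul(Add(-16199, -42175), Add(198, 0)) = Mul(-58374, 198) = -11558052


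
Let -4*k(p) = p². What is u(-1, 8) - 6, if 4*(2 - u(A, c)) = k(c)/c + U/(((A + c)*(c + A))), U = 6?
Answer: -173/49 ≈ -3.5306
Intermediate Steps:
k(p) = -p²/4
u(A, c) = 2 - 3/(2*(A + c)²) + c/16 (u(A, c) = 2 - ((-c²/4)/c + 6/(((A + c)*(c + A))))/4 = 2 - (-c/4 + 6/(((A + c)*(A + c))))/4 = 2 - (-c/4 + 6/((A + c)²))/4 = 2 - (-c/4 + 6/(A + c)²)/4 = 2 - (6/(A + c)² - c/4)/4 = 2 + (-3/(2*(A + c)²) + c/16) = 2 - 3/(2*(A + c)²) + c/16)
u(-1, 8) - 6 = (2 - 3/(2*(-1 + 8)²) + (1/16)*8) - 6 = (2 - 3/2/7² + ½) - 6 = (2 - 3/2*1/49 + ½) - 6 = (2 - 3/98 + ½) - 6 = 121/49 - 6 = -173/49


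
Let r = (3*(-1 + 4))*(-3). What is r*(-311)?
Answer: 8397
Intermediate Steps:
r = -27 (r = (3*3)*(-3) = 9*(-3) = -27)
r*(-311) = -27*(-311) = 8397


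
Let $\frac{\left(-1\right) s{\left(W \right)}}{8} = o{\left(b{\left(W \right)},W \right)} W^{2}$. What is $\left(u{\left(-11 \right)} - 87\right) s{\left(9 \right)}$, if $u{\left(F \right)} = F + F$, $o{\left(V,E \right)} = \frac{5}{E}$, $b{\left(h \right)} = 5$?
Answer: $39240$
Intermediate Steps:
$u{\left(F \right)} = 2 F$
$s{\left(W \right)} = - 40 W$ ($s{\left(W \right)} = - 8 \frac{5}{W} W^{2} = - 8 \cdot 5 W = - 40 W$)
$\left(u{\left(-11 \right)} - 87\right) s{\left(9 \right)} = \left(2 \left(-11\right) - 87\right) \left(\left(-40\right) 9\right) = \left(-22 - 87\right) \left(-360\right) = \left(-109\right) \left(-360\right) = 39240$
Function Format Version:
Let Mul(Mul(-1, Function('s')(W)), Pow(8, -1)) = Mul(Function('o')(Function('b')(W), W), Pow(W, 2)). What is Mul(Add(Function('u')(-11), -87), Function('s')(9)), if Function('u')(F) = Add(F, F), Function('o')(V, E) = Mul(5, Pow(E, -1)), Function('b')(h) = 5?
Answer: 39240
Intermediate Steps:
Function('u')(F) = Mul(2, F)
Function('s')(W) = Mul(-40, W) (Function('s')(W) = Mul(-8, Mul(Mul(5, Pow(W, -1)), Pow(W, 2))) = Mul(-8, Mul(5, W)) = Mul(-40, W))
Mul(Add(Function('u')(-11), -87), Function('s')(9)) = Mul(Add(Mul(2, -11), -87), Mul(-40, 9)) = Mul(Add(-22, -87), -360) = Mul(-109, -360) = 39240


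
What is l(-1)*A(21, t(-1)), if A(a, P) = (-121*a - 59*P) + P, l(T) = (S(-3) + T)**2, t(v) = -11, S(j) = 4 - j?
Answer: -68508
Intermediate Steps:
l(T) = (7 + T)**2 (l(T) = ((4 - 1*(-3)) + T)**2 = ((4 + 3) + T)**2 = (7 + T)**2)
A(a, P) = -121*a - 58*P
l(-1)*A(21, t(-1)) = (7 - 1)**2*(-121*21 - 58*(-11)) = 6**2*(-2541 + 638) = 36*(-1903) = -68508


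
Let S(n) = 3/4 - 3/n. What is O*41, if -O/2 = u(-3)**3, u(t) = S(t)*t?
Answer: 379701/32 ≈ 11866.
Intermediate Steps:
S(n) = 3/4 - 3/n (S(n) = 3*(1/4) - 3/n = 3/4 - 3/n)
u(t) = t*(3/4 - 3/t) (u(t) = (3/4 - 3/t)*t = t*(3/4 - 3/t))
O = 9261/32 (O = -2*(-3 + (3/4)*(-3))**3 = -2*(-3 - 9/4)**3 = -2*(-21/4)**3 = -2*(-9261/64) = 9261/32 ≈ 289.41)
O*41 = (9261/32)*41 = 379701/32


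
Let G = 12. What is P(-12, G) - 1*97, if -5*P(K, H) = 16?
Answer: -501/5 ≈ -100.20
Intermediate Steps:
P(K, H) = -16/5 (P(K, H) = -1/5*16 = -16/5)
P(-12, G) - 1*97 = -16/5 - 1*97 = -16/5 - 97 = -501/5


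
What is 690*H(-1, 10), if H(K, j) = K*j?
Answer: -6900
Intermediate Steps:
690*H(-1, 10) = 690*(-1*10) = 690*(-10) = -6900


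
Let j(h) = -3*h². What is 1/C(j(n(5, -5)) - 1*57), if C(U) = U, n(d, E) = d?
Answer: -1/132 ≈ -0.0075758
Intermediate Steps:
1/C(j(n(5, -5)) - 1*57) = 1/(-3*5² - 1*57) = 1/(-3*25 - 57) = 1/(-75 - 57) = 1/(-132) = -1/132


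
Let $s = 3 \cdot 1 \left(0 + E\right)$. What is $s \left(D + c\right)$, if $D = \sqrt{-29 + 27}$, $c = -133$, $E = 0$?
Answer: $0$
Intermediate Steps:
$s = 0$ ($s = 3 \cdot 1 \left(0 + 0\right) = 3 \cdot 0 = 0$)
$D = i \sqrt{2}$ ($D = \sqrt{-2} = i \sqrt{2} \approx 1.4142 i$)
$s \left(D + c\right) = 0 \left(i \sqrt{2} - 133\right) = 0 \left(-133 + i \sqrt{2}\right) = 0$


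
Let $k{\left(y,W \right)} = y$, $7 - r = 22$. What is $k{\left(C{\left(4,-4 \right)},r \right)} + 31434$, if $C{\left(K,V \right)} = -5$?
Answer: $31429$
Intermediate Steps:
$r = -15$ ($r = 7 - 22 = -15$)
$k{\left(C{\left(4,-4 \right)},r \right)} + 31434 = -5 + 31434 = 31429$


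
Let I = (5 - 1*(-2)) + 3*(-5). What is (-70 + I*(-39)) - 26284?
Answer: -26042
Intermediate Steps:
I = -8 (I = (5 + 2) - 15 = 7 - 15 = -8)
(-70 + I*(-39)) - 26284 = (-70 - 8*(-39)) - 26284 = (-70 + 312) - 26284 = 242 - 26284 = -26042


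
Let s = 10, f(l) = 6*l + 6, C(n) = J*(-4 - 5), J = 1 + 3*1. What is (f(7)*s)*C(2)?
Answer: -17280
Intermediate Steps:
J = 4 (J = 1 + 3 = 4)
C(n) = -36 (C(n) = 4*(-4 - 5) = 4*(-9) = -36)
f(l) = 6 + 6*l
(f(7)*s)*C(2) = ((6 + 6*7)*10)*(-36) = ((6 + 42)*10)*(-36) = (48*10)*(-36) = 480*(-36) = -17280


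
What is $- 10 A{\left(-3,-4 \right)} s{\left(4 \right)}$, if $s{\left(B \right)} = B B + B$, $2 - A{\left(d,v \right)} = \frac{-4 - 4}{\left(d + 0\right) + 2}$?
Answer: $1200$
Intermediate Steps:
$A{\left(d,v \right)} = 2 + \frac{8}{2 + d}$ ($A{\left(d,v \right)} = 2 - \frac{-4 - 4}{\left(d + 0\right) + 2} = 2 - - \frac{8}{d + 2} = 2 - - \frac{8}{2 + d} = 2 + \frac{8}{2 + d}$)
$s{\left(B \right)} = B + B^{2}$ ($s{\left(B \right)} = B^{2} + B = B + B^{2}$)
$- 10 A{\left(-3,-4 \right)} s{\left(4 \right)} = - 10 \frac{2 \left(6 - 3\right)}{2 - 3} \cdot 4 \left(1 + 4\right) = - 10 \cdot 2 \frac{1}{-1} \cdot 3 \cdot 4 \cdot 5 = - 10 \cdot 2 \left(-1\right) 3 \cdot 20 = \left(-10\right) \left(-6\right) 20 = 60 \cdot 20 = 1200$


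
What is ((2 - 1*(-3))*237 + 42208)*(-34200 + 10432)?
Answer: -1031364824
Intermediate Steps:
((2 - 1*(-3))*237 + 42208)*(-34200 + 10432) = ((2 + 3)*237 + 42208)*(-23768) = (5*237 + 42208)*(-23768) = (1185 + 42208)*(-23768) = 43393*(-23768) = -1031364824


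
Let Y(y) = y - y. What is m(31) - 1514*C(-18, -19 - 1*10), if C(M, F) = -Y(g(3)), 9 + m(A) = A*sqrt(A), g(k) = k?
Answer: -9 + 31*sqrt(31) ≈ 163.60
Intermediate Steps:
Y(y) = 0
m(A) = -9 + A**(3/2) (m(A) = -9 + A*sqrt(A) = -9 + A**(3/2))
C(M, F) = 0 (C(M, F) = -1*0 = 0)
m(31) - 1514*C(-18, -19 - 1*10) = (-9 + 31**(3/2)) - 1514*0 = (-9 + 31*sqrt(31)) + 0 = -9 + 31*sqrt(31)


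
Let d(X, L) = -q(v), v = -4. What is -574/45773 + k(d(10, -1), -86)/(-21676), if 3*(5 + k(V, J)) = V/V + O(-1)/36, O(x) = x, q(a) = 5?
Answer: -188660461/15307851312 ≈ -0.012324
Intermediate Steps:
d(X, L) = -5 (d(X, L) = -1*5 = -5)
k(V, J) = -505/108 (k(V, J) = -5 + (V/V - 1/36)/3 = -5 + (1 - 1*1/36)/3 = -5 + (1 - 1/36)/3 = -5 + (1/3)*(35/36) = -5 + 35/108 = -505/108)
-574/45773 + k(d(10, -1), -86)/(-21676) = -574/45773 - 505/108/(-21676) = -574*1/45773 - 505/108*(-1/21676) = -82/6539 + 505/2341008 = -188660461/15307851312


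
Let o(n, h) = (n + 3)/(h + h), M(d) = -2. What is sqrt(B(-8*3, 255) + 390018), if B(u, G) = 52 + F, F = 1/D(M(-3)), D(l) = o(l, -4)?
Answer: sqrt(390062) ≈ 624.55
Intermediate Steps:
o(n, h) = (3 + n)/(2*h) (o(n, h) = (3 + n)/((2*h)) = (3 + n)*(1/(2*h)) = (3 + n)/(2*h))
D(l) = -3/8 - l/8 (D(l) = (1/2)*(3 + l)/(-4) = (1/2)*(-1/4)*(3 + l) = -3/8 - l/8)
F = -8 (F = 1/(-3/8 - 1/8*(-2)) = 1/(-3/8 + 1/4) = 1/(-1/8) = -8)
B(u, G) = 44 (B(u, G) = 52 - 8 = 44)
sqrt(B(-8*3, 255) + 390018) = sqrt(44 + 390018) = sqrt(390062)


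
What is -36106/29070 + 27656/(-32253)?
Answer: -328081123/156265785 ≈ -2.0995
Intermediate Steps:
-36106/29070 + 27656/(-32253) = -36106*1/29070 + 27656*(-1/32253) = -18053/14535 - 27656/32253 = -328081123/156265785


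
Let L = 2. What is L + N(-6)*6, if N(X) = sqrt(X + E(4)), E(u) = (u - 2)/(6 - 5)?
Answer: 2 + 12*I ≈ 2.0 + 12.0*I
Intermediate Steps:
E(u) = -2 + u (E(u) = (-2 + u)/1 = (-2 + u)*1 = -2 + u)
N(X) = sqrt(2 + X) (N(X) = sqrt(X + (-2 + 4)) = sqrt(X + 2) = sqrt(2 + X))
L + N(-6)*6 = 2 + sqrt(2 - 6)*6 = 2 + sqrt(-4)*6 = 2 + (2*I)*6 = 2 + 12*I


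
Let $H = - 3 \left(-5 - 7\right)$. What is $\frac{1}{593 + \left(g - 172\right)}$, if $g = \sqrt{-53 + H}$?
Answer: $\frac{421}{177258} - \frac{i \sqrt{17}}{177258} \approx 0.0023751 - 2.326 \cdot 10^{-5} i$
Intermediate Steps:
$H = 36$ ($H = \left(-3\right) \left(-12\right) = 36$)
$g = i \sqrt{17}$ ($g = \sqrt{-53 + 36} = \sqrt{-17} = i \sqrt{17} \approx 4.1231 i$)
$\frac{1}{593 + \left(g - 172\right)} = \frac{1}{593 + \left(i \sqrt{17} - 172\right)} = \frac{1}{593 - \left(172 - i \sqrt{17}\right)} = \frac{1}{421 + i \sqrt{17}}$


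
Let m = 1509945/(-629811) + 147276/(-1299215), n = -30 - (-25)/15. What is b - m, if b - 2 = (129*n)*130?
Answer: -129597499896365003/272753299455 ≈ -4.7515e+5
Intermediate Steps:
n = -85/3 (n = -30 - (-25)/15 = -30 - 1*(-5/3) = -30 + 5/3 = -85/3 ≈ -28.333)
m = -684833079337/272753299455 (m = 1509945*(-1/629811) + 147276*(-1/1299215) = -503315/209937 - 147276/1299215 = -684833079337/272753299455 ≈ -2.5108)
b = -475148 (b = 2 + (129*(-85/3))*130 = 2 - 3655*130 = 2 - 475150 = -475148)
b - m = -475148 - 1*(-684833079337/272753299455) = -475148 + 684833079337/272753299455 = -129597499896365003/272753299455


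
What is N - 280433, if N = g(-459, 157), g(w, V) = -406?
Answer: -280839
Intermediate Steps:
N = -406
N - 280433 = -406 - 280433 = -280839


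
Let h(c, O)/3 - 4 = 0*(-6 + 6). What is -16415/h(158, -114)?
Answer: -16415/12 ≈ -1367.9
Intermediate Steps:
h(c, O) = 12 (h(c, O) = 12 + 3*(0*(-6 + 6)) = 12 + 3*(0*0) = 12 + 3*0 = 12 + 0 = 12)
-16415/h(158, -114) = -16415/12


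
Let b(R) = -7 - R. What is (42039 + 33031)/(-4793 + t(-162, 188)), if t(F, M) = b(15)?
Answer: -15014/963 ≈ -15.591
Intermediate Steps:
t(F, M) = -22 (t(F, M) = -7 - 1*15 = -7 - 15 = -22)
(42039 + 33031)/(-4793 + t(-162, 188)) = (42039 + 33031)/(-4793 - 22) = 75070/(-4815) = 75070*(-1/4815) = -15014/963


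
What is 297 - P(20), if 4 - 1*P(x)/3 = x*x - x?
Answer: 1425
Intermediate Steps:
P(x) = 12 - 3*x² + 3*x (P(x) = 12 - 3*(x*x - x) = 12 - 3*(x² - x) = 12 + (-3*x² + 3*x) = 12 - 3*x² + 3*x)
297 - P(20) = 297 - (12 - 3*20² + 3*20) = 297 - (12 - 3*400 + 60) = 297 - (12 - 1200 + 60) = 297 - 1*(-1128) = 297 + 1128 = 1425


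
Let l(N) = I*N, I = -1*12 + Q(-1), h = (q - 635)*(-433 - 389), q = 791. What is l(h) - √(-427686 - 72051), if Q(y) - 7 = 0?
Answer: 641160 - I*√499737 ≈ 6.4116e+5 - 706.92*I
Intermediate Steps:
Q(y) = 7 (Q(y) = 7 + 0 = 7)
h = -128232 (h = (791 - 635)*(-433 - 389) = 156*(-822) = -128232)
I = -5 (I = -1*12 + 7 = -12 + 7 = -5)
l(N) = -5*N
l(h) - √(-427686 - 72051) = -5*(-128232) - √(-427686 - 72051) = 641160 - √(-499737) = 641160 - I*√499737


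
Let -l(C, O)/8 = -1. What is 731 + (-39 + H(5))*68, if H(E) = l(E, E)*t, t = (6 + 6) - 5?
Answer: 1887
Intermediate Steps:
l(C, O) = 8 (l(C, O) = -8*(-1) = 8)
t = 7 (t = 12 - 5 = 7)
H(E) = 56 (H(E) = 8*7 = 56)
731 + (-39 + H(5))*68 = 731 + (-39 + 56)*68 = 731 + 17*68 = 731 + 1156 = 1887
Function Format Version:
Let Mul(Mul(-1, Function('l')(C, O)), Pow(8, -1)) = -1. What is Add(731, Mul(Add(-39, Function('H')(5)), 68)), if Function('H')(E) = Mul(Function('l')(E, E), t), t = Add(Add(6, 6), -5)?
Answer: 1887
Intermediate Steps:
Function('l')(C, O) = 8 (Function('l')(C, O) = Mul(-8, -1) = 8)
t = 7 (t = Add(12, -5) = 7)
Function('H')(E) = 56 (Function('H')(E) = Mul(8, 7) = 56)
Add(731, Mul(Add(-39, Function('H')(5)), 68)) = Add(731, Mul(Add(-39, 56), 68)) = Add(731, Mul(17, 68)) = Add(731, 1156) = 1887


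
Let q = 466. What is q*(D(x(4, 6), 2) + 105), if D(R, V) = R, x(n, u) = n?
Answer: 50794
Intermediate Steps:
q*(D(x(4, 6), 2) + 105) = 466*(4 + 105) = 466*109 = 50794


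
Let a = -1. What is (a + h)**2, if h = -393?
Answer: 155236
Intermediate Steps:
(a + h)**2 = (-1 - 393)**2 = (-394)**2 = 155236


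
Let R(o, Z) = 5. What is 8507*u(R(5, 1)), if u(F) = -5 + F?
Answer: 0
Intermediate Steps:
8507*u(R(5, 1)) = 8507*(-5 + 5) = 8507*0 = 0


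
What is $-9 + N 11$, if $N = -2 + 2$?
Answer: $-9$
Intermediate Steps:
$N = 0$
$-9 + N 11 = -9 + 0 \cdot 11 = -9 + 0 = -9$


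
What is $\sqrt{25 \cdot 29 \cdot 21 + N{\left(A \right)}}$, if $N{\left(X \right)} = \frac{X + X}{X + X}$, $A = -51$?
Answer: $\sqrt{15226} \approx 123.39$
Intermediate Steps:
$N{\left(X \right)} = 1$ ($N{\left(X \right)} = \frac{2 X}{2 X} = 2 X \frac{1}{2 X} = 1$)
$\sqrt{25 \cdot 29 \cdot 21 + N{\left(A \right)}} = \sqrt{25 \cdot 29 \cdot 21 + 1} = \sqrt{725 \cdot 21 + 1} = \sqrt{15225 + 1} = \sqrt{15226}$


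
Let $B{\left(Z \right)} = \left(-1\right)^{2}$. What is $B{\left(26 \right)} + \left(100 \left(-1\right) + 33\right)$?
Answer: $-66$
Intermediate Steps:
$B{\left(Z \right)} = 1$
$B{\left(26 \right)} + \left(100 \left(-1\right) + 33\right) = 1 + \left(100 \left(-1\right) + 33\right) = 1 + \left(-100 + 33\right) = 1 - 67 = -66$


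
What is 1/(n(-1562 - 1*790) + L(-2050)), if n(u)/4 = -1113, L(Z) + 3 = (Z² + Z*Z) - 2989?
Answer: 1/8397556 ≈ 1.1908e-7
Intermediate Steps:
L(Z) = -2992 + 2*Z² (L(Z) = -3 + ((Z² + Z*Z) - 2989) = -3 + ((Z² + Z²) - 2989) = -3 + (2*Z² - 2989) = -3 + (-2989 + 2*Z²) = -2992 + 2*Z²)
n(u) = -4452 (n(u) = 4*(-1113) = -4452)
1/(n(-1562 - 1*790) + L(-2050)) = 1/(-4452 + (-2992 + 2*(-2050)²)) = 1/(-4452 + (-2992 + 2*4202500)) = 1/(-4452 + (-2992 + 8405000)) = 1/(-4452 + 8402008) = 1/8397556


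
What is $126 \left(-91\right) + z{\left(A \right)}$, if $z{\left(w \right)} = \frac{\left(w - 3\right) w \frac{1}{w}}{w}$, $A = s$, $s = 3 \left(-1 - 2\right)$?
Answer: $- \frac{34394}{3} \approx -11465.0$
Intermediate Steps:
$s = -9$ ($s = 3 \left(-3\right) = -9$)
$A = -9$
$z{\left(w \right)} = \frac{-3 + w}{w}$ ($z{\left(w \right)} = \frac{\left(-3 + w\right) w \frac{1}{w}}{w} = \frac{w \left(-3 + w\right) \frac{1}{w}}{w} = \frac{-3 + w}{w}$)
$126 \left(-91\right) + z{\left(A \right)} = 126 \left(-91\right) + \frac{-3 - 9}{-9} = -11466 - - \frac{4}{3} = -11466 + \frac{4}{3} = - \frac{34394}{3}$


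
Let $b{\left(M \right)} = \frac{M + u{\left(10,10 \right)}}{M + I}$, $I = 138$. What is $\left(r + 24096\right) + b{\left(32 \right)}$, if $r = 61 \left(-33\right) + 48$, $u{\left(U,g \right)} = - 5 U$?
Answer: $\frac{1881126}{85} \approx 22131.0$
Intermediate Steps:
$r = -1965$ ($r = -2013 + 48 = -1965$)
$b{\left(M \right)} = \frac{-50 + M}{138 + M}$ ($b{\left(M \right)} = \frac{M - 50}{M + 138} = \frac{M - 50}{138 + M} = \frac{-50 + M}{138 + M}$)
$\left(r + 24096\right) + b{\left(32 \right)} = \left(-1965 + 24096\right) + \frac{-50 + 32}{138 + 32} = 22131 + \frac{1}{170} \left(-18\right) = 22131 - \frac{9}{85} = \frac{1881126}{85}$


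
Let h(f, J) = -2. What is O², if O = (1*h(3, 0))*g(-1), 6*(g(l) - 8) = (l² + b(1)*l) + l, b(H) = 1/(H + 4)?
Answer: 57121/225 ≈ 253.87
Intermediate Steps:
b(H) = 1/(4 + H)
g(l) = 8 + l/5 + l²/6 (g(l) = 8 + ((l² + l/(4 + 1)) + l)/6 = 8 + ((l² + l/5) + l)/6 = 8 + (l² + 6*l/5)/6 = 8 + (l/5 + l²/6) = 8 + l/5 + l²/6)
O = -239/15 (O = (1*(-2))*(8 + (⅕)*(-1) + (⅙)*(-1)²) = -2*(8 - ⅕ + (⅙)*1) = -2*(8 - ⅕ + ⅙) = -2*239/30 = -239/15 ≈ -15.933)
O² = (-239/15)² = 57121/225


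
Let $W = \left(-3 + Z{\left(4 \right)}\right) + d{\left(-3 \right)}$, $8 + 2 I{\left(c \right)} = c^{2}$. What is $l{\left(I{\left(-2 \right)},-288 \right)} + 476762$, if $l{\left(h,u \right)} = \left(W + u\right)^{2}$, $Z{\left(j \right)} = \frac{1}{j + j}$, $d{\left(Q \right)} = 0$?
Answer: $\frac{35927697}{64} \approx 5.6137 \cdot 10^{5}$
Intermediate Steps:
$Z{\left(j \right)} = \frac{1}{2 j}$
$I{\left(c \right)} = -4 + \frac{c^{2}}{2}$
$W = - \frac{23}{8}$ ($W = \left(-3 + \frac{1}{2 \cdot 4}\right) + 0 = \left(-3 + \frac{1}{2} \cdot \frac{1}{4}\right) + 0 = \left(-3 + \frac{1}{8}\right) + 0 = - \frac{23}{8} + 0 = - \frac{23}{8} \approx -2.875$)
$l{\left(h,u \right)} = \left(- \frac{23}{8} + u\right)^{2}$
$l{\left(I{\left(-2 \right)},-288 \right)} + 476762 = \frac{\left(-23 + 8 \left(-288\right)\right)^{2}}{64} + 476762 = \frac{\left(-23 - 2304\right)^{2}}{64} + 476762 = \frac{\left(-2327\right)^{2}}{64} + 476762 = \frac{1}{64} \cdot 5414929 + 476762 = \frac{5414929}{64} + 476762 = \frac{35927697}{64}$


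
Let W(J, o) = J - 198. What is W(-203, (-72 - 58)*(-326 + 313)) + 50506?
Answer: 50105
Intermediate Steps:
W(J, o) = -198 + J
W(-203, (-72 - 58)*(-326 + 313)) + 50506 = (-198 - 203) + 50506 = -401 + 50506 = 50105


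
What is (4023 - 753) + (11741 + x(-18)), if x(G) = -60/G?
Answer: 45043/3 ≈ 15014.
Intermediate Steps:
(4023 - 753) + (11741 + x(-18)) = (4023 - 753) + (11741 - 60/(-18)) = 3270 + (11741 - 60*(-1/18)) = 3270 + (11741 + 10/3) = 3270 + 35233/3 = 45043/3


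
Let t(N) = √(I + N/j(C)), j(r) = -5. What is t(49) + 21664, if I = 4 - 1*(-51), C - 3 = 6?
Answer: 21664 + √1130/5 ≈ 21671.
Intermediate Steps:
C = 9 (C = 3 + 6 = 9)
I = 55 (I = 4 + 51 = 55)
t(N) = √(55 - N/5) (t(N) = √(55 + N/(-5)) = √(55 + N*(-⅕)) = √(55 - N/5))
t(49) + 21664 = √(1375 - 5*49)/5 + 21664 = √(1375 - 245)/5 + 21664 = √1130/5 + 21664 = 21664 + √1130/5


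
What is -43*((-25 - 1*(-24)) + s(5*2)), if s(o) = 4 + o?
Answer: -559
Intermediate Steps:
-43*((-25 - 1*(-24)) + s(5*2)) = -43*((-25 - 1*(-24)) + (4 + 5*2)) = -43*((-25 + 24) + (4 + 10)) = -43*(-1 + 14) = -43*13 = -559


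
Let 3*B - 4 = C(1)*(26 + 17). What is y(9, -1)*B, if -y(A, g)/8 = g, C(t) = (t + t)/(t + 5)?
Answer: 440/9 ≈ 48.889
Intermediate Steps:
C(t) = 2*t/(5 + t) (C(t) = (2*t)/(5 + t) = 2*t/(5 + t))
y(A, g) = -8*g
B = 55/9 (B = 4/3 + ((2*1/(5 + 1))*(26 + 17))/3 = 4/3 + ((2*1/6)*43)/3 = 4/3 + ((2*1*(⅙))*43)/3 = 4/3 + ((⅓)*43)/3 = 4/3 + (⅓)*(43/3) = 4/3 + 43/9 = 55/9 ≈ 6.1111)
y(9, -1)*B = -8*(-1)*(55/9) = 8*(55/9) = 440/9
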